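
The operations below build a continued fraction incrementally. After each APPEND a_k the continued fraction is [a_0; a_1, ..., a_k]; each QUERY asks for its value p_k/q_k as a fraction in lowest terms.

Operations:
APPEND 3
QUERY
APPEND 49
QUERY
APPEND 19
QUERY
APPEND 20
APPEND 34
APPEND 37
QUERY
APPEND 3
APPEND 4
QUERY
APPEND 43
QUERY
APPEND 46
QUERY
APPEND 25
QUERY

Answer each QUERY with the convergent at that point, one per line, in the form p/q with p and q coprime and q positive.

APPEND 3: p_0 = 3·1 + 0 = 3, q_0 = 3·0 + 1 = 1 → 3/1
APPEND 49: p_1 = 49·3 + 1 = 148, q_1 = 49·1 + 0 = 49 → 148/49
APPEND 19: p_2 = 19·148 + 3 = 2815, q_2 = 19·49 + 1 = 932 → 2815/932
APPEND 20: p_3 = 20·2815 + 148 = 56448, q_3 = 20·932 + 49 = 18689 → 56448/18689
APPEND 34: p_4 = 34·56448 + 2815 = 1922047, q_4 = 34·18689 + 932 = 636358 → 1922047/636358
APPEND 37: p_5 = 37·1922047 + 56448 = 71172187, q_5 = 37·636358 + 18689 = 23563935 → 71172187/23563935
APPEND 3: p_6 = 3·71172187 + 1922047 = 215438608, q_6 = 3·23563935 + 636358 = 71328163 → 215438608/71328163
APPEND 4: p_7 = 4·215438608 + 71172187 = 932926619, q_7 = 4·71328163 + 23563935 = 308876587 → 932926619/308876587
APPEND 43: p_8 = 43·932926619 + 215438608 = 40331283225, q_8 = 43·308876587 + 71328163 = 13353021404 → 40331283225/13353021404
APPEND 46: p_9 = 46·40331283225 + 932926619 = 1856171954969, q_9 = 46·13353021404 + 308876587 = 614547861171 → 1856171954969/614547861171
APPEND 25: p_10 = 25·1856171954969 + 40331283225 = 46444630157450, q_10 = 25·614547861171 + 13353021404 = 15377049550679 → 46444630157450/15377049550679

3/1
148/49
2815/932
71172187/23563935
932926619/308876587
40331283225/13353021404
1856171954969/614547861171
46444630157450/15377049550679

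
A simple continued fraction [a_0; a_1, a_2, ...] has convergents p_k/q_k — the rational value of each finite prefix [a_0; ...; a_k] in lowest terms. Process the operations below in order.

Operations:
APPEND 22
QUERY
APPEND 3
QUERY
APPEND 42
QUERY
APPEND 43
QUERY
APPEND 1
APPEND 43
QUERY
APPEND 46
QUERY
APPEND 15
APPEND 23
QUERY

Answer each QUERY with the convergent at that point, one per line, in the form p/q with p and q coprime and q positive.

APPEND 22: p_0 = 22·1 + 0 = 22, q_0 = 22·0 + 1 = 1 → 22/1
APPEND 3: p_1 = 3·22 + 1 = 67, q_1 = 3·1 + 0 = 3 → 67/3
APPEND 42: p_2 = 42·67 + 22 = 2836, q_2 = 42·3 + 1 = 127 → 2836/127
APPEND 43: p_3 = 43·2836 + 67 = 122015, q_3 = 43·127 + 3 = 5464 → 122015/5464
APPEND 1: p_4 = 1·122015 + 2836 = 124851, q_4 = 1·5464 + 127 = 5591 → 124851/5591
APPEND 43: p_5 = 43·124851 + 122015 = 5490608, q_5 = 43·5591 + 5464 = 245877 → 5490608/245877
APPEND 46: p_6 = 46·5490608 + 124851 = 252692819, q_6 = 46·245877 + 5591 = 11315933 → 252692819/11315933
APPEND 15: p_7 = 15·252692819 + 5490608 = 3795882893, q_7 = 15·11315933 + 245877 = 169984872 → 3795882893/169984872
APPEND 23: p_8 = 23·3795882893 + 252692819 = 87557999358, q_8 = 23·169984872 + 11315933 = 3920967989 → 87557999358/3920967989

22/1
67/3
2836/127
122015/5464
5490608/245877
252692819/11315933
87557999358/3920967989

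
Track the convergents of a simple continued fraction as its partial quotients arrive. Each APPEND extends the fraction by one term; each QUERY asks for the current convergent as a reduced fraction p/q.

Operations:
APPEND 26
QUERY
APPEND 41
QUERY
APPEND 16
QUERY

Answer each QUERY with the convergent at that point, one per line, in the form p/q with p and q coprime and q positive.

APPEND 26: p_0 = 26·1 + 0 = 26, q_0 = 26·0 + 1 = 1 → 26/1
APPEND 41: p_1 = 41·26 + 1 = 1067, q_1 = 41·1 + 0 = 41 → 1067/41
APPEND 16: p_2 = 16·1067 + 26 = 17098, q_2 = 16·41 + 1 = 657 → 17098/657

26/1
1067/41
17098/657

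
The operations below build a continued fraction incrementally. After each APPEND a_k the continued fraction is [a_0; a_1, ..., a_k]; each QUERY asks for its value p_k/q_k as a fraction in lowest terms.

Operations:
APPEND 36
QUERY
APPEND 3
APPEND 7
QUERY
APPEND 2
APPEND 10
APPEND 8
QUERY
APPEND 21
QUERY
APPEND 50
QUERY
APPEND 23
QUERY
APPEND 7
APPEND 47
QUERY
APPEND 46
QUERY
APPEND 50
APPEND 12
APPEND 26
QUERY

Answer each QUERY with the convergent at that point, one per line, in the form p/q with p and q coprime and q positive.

36/1
799/22
144659/3983
3055708/84135
152930059/4210733
3520447065/96930994
1168935244223/32185132471
53795817293772/1481198821357
843669108628611671/23229346670055755

APPEND 36: p_0 = 36·1 + 0 = 36, q_0 = 36·0 + 1 = 1 → 36/1
APPEND 3: p_1 = 3·36 + 1 = 109, q_1 = 3·1 + 0 = 3 → 109/3
APPEND 7: p_2 = 7·109 + 36 = 799, q_2 = 7·3 + 1 = 22 → 799/22
APPEND 2: p_3 = 2·799 + 109 = 1707, q_3 = 2·22 + 3 = 47 → 1707/47
APPEND 10: p_4 = 10·1707 + 799 = 17869, q_4 = 10·47 + 22 = 492 → 17869/492
APPEND 8: p_5 = 8·17869 + 1707 = 144659, q_5 = 8·492 + 47 = 3983 → 144659/3983
APPEND 21: p_6 = 21·144659 + 17869 = 3055708, q_6 = 21·3983 + 492 = 84135 → 3055708/84135
APPEND 50: p_7 = 50·3055708 + 144659 = 152930059, q_7 = 50·84135 + 3983 = 4210733 → 152930059/4210733
APPEND 23: p_8 = 23·152930059 + 3055708 = 3520447065, q_8 = 23·4210733 + 84135 = 96930994 → 3520447065/96930994
APPEND 7: p_9 = 7·3520447065 + 152930059 = 24796059514, q_9 = 7·96930994 + 4210733 = 682727691 → 24796059514/682727691
APPEND 47: p_10 = 47·24796059514 + 3520447065 = 1168935244223, q_10 = 47·682727691 + 96930994 = 32185132471 → 1168935244223/32185132471
APPEND 46: p_11 = 46·1168935244223 + 24796059514 = 53795817293772, q_11 = 46·32185132471 + 682727691 = 1481198821357 → 53795817293772/1481198821357
APPEND 50: p_12 = 50·53795817293772 + 1168935244223 = 2690959799932823, q_12 = 50·1481198821357 + 32185132471 = 74092126200321 → 2690959799932823/74092126200321
APPEND 12: p_13 = 12·2690959799932823 + 53795817293772 = 32345313416487648, q_13 = 12·74092126200321 + 1481198821357 = 890586713225209 → 32345313416487648/890586713225209
APPEND 26: p_14 = 26·32345313416487648 + 2690959799932823 = 843669108628611671, q_14 = 26·890586713225209 + 74092126200321 = 23229346670055755 → 843669108628611671/23229346670055755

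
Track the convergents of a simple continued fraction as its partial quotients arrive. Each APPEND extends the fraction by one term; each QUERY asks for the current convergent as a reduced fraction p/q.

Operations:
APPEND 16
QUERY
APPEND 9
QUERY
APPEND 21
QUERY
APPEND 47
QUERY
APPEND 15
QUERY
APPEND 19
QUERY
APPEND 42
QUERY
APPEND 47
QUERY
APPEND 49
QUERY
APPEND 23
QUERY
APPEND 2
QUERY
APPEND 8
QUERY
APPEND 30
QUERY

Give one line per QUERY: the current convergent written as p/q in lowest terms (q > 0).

APPEND 16: p_0 = 16·1 + 0 = 16, q_0 = 16·0 + 1 = 1 → 16/1
APPEND 9: p_1 = 9·16 + 1 = 145, q_1 = 9·1 + 0 = 9 → 145/9
APPEND 21: p_2 = 21·145 + 16 = 3061, q_2 = 21·9 + 1 = 190 → 3061/190
APPEND 47: p_3 = 47·3061 + 145 = 144012, q_3 = 47·190 + 9 = 8939 → 144012/8939
APPEND 15: p_4 = 15·144012 + 3061 = 2163241, q_4 = 15·8939 + 190 = 134275 → 2163241/134275
APPEND 19: p_5 = 19·2163241 + 144012 = 41245591, q_5 = 19·134275 + 8939 = 2560164 → 41245591/2560164
APPEND 42: p_6 = 42·41245591 + 2163241 = 1734478063, q_6 = 42·2560164 + 134275 = 107661163 → 1734478063/107661163
APPEND 47: p_7 = 47·1734478063 + 41245591 = 81561714552, q_7 = 47·107661163 + 2560164 = 5062634825 → 81561714552/5062634825
APPEND 49: p_8 = 49·81561714552 + 1734478063 = 3998258491111, q_8 = 49·5062634825 + 107661163 = 248176767588 → 3998258491111/248176767588
APPEND 23: p_9 = 23·3998258491111 + 81561714552 = 92041507010105, q_9 = 23·248176767588 + 5062634825 = 5713128289349 → 92041507010105/5713128289349
APPEND 2: p_10 = 2·92041507010105 + 3998258491111 = 188081272511321, q_10 = 2·5713128289349 + 248176767588 = 11674433346286 → 188081272511321/11674433346286
APPEND 8: p_11 = 8·188081272511321 + 92041507010105 = 1596691687100673, q_11 = 8·11674433346286 + 5713128289349 = 99108595059637 → 1596691687100673/99108595059637
APPEND 30: p_12 = 30·1596691687100673 + 188081272511321 = 48088831885531511, q_12 = 30·99108595059637 + 11674433346286 = 2984932285135396 → 48088831885531511/2984932285135396

16/1
145/9
3061/190
144012/8939
2163241/134275
41245591/2560164
1734478063/107661163
81561714552/5062634825
3998258491111/248176767588
92041507010105/5713128289349
188081272511321/11674433346286
1596691687100673/99108595059637
48088831885531511/2984932285135396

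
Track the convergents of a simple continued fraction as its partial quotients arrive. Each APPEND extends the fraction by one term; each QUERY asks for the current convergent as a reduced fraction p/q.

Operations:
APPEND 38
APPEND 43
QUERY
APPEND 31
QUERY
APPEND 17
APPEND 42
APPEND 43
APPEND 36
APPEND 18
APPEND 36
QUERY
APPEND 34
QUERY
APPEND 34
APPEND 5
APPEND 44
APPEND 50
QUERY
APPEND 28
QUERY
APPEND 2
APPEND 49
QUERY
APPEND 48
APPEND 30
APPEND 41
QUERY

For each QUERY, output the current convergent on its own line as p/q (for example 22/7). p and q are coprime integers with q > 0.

1635/43
50723/1334
36604693495535/962692685384
1245574811585039/32758251625785
471320379477360419194/12395587518049080855
13206392769429313975429/347324250126245416834
1330527582767892744107977/34992484550882701228461
78705859775868201668044106045/2069940990281188775572448282

APPEND 38: p_0 = 38·1 + 0 = 38, q_0 = 38·0 + 1 = 1 → 38/1
APPEND 43: p_1 = 43·38 + 1 = 1635, q_1 = 43·1 + 0 = 43 → 1635/43
APPEND 31: p_2 = 31·1635 + 38 = 50723, q_2 = 31·43 + 1 = 1334 → 50723/1334
APPEND 17: p_3 = 17·50723 + 1635 = 863926, q_3 = 17·1334 + 43 = 22721 → 863926/22721
APPEND 42: p_4 = 42·863926 + 50723 = 36335615, q_4 = 42·22721 + 1334 = 955616 → 36335615/955616
APPEND 43: p_5 = 43·36335615 + 863926 = 1563295371, q_5 = 43·955616 + 22721 = 41114209 → 1563295371/41114209
APPEND 36: p_6 = 36·1563295371 + 36335615 = 56314968971, q_6 = 36·41114209 + 955616 = 1481067140 → 56314968971/1481067140
APPEND 18: p_7 = 18·56314968971 + 1563295371 = 1015232736849, q_7 = 18·1481067140 + 41114209 = 26700322729 → 1015232736849/26700322729
APPEND 36: p_8 = 36·1015232736849 + 56314968971 = 36604693495535, q_8 = 36·26700322729 + 1481067140 = 962692685384 → 36604693495535/962692685384
APPEND 34: p_9 = 34·36604693495535 + 1015232736849 = 1245574811585039, q_9 = 34·962692685384 + 26700322729 = 32758251625785 → 1245574811585039/32758251625785
APPEND 34: p_10 = 34·1245574811585039 + 36604693495535 = 42386148287386861, q_10 = 34·32758251625785 + 962692685384 = 1114743247962074 → 42386148287386861/1114743247962074
APPEND 5: p_11 = 5·42386148287386861 + 1245574811585039 = 213176316248519344, q_11 = 5·1114743247962074 + 32758251625785 = 5606474491436155 → 213176316248519344/5606474491436155
APPEND 44: p_12 = 44·213176316248519344 + 42386148287386861 = 9422144063222237997, q_12 = 44·5606474491436155 + 1114743247962074 = 247799620871152894 → 9422144063222237997/247799620871152894
APPEND 50: p_13 = 50·9422144063222237997 + 213176316248519344 = 471320379477360419194, q_13 = 50·247799620871152894 + 5606474491436155 = 12395587518049080855 → 471320379477360419194/12395587518049080855
APPEND 28: p_14 = 28·471320379477360419194 + 9422144063222237997 = 13206392769429313975429, q_14 = 28·12395587518049080855 + 247799620871152894 = 347324250126245416834 → 13206392769429313975429/347324250126245416834
APPEND 2: p_15 = 2·13206392769429313975429 + 471320379477360419194 = 26884105918335988370052, q_15 = 2·347324250126245416834 + 12395587518049080855 = 707044087770539914523 → 26884105918335988370052/707044087770539914523
APPEND 49: p_16 = 49·26884105918335988370052 + 13206392769429313975429 = 1330527582767892744107977, q_16 = 49·707044087770539914523 + 347324250126245416834 = 34992484550882701228461 → 1330527582767892744107977/34992484550882701228461
APPEND 48: p_17 = 48·1330527582767892744107977 + 26884105918335988370052 = 63892208078777187705552948, q_17 = 48·34992484550882701228461 + 707044087770539914523 = 1680346302530140198880651 → 63892208078777187705552948/1680346302530140198880651
APPEND 30: p_18 = 30·63892208078777187705552948 + 1330527582767892744107977 = 1918096769946083523910696417, q_18 = 30·1680346302530140198880651 + 34992484550882701228461 = 50445381560455088667647991 → 1918096769946083523910696417/50445381560455088667647991
APPEND 41: p_19 = 41·1918096769946083523910696417 + 63892208078777187705552948 = 78705859775868201668044106045, q_19 = 41·50445381560455088667647991 + 1680346302530140198880651 = 2069940990281188775572448282 → 78705859775868201668044106045/2069940990281188775572448282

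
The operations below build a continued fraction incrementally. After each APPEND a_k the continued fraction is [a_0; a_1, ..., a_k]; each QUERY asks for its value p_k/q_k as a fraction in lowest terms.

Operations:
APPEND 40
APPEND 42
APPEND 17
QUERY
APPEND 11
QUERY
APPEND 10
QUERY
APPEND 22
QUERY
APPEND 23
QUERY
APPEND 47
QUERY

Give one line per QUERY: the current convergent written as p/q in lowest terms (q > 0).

APPEND 40: p_0 = 40·1 + 0 = 40, q_0 = 40·0 + 1 = 1 → 40/1
APPEND 42: p_1 = 42·40 + 1 = 1681, q_1 = 42·1 + 0 = 42 → 1681/42
APPEND 17: p_2 = 17·1681 + 40 = 28617, q_2 = 17·42 + 1 = 715 → 28617/715
APPEND 11: p_3 = 11·28617 + 1681 = 316468, q_3 = 11·715 + 42 = 7907 → 316468/7907
APPEND 10: p_4 = 10·316468 + 28617 = 3193297, q_4 = 10·7907 + 715 = 79785 → 3193297/79785
APPEND 22: p_5 = 22·3193297 + 316468 = 70569002, q_5 = 22·79785 + 7907 = 1763177 → 70569002/1763177
APPEND 23: p_6 = 23·70569002 + 3193297 = 1626280343, q_6 = 23·1763177 + 79785 = 40632856 → 1626280343/40632856
APPEND 47: p_7 = 47·1626280343 + 70569002 = 76505745123, q_7 = 47·40632856 + 1763177 = 1911507409 → 76505745123/1911507409

28617/715
316468/7907
3193297/79785
70569002/1763177
1626280343/40632856
76505745123/1911507409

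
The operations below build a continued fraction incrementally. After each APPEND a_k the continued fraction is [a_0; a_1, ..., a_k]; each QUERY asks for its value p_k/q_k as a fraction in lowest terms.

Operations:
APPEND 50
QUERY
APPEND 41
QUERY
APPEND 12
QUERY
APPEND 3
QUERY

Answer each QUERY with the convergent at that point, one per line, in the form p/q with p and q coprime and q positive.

50/1
2051/41
24662/493
76037/1520

APPEND 50: p_0 = 50·1 + 0 = 50, q_0 = 50·0 + 1 = 1 → 50/1
APPEND 41: p_1 = 41·50 + 1 = 2051, q_1 = 41·1 + 0 = 41 → 2051/41
APPEND 12: p_2 = 12·2051 + 50 = 24662, q_2 = 12·41 + 1 = 493 → 24662/493
APPEND 3: p_3 = 3·24662 + 2051 = 76037, q_3 = 3·493 + 41 = 1520 → 76037/1520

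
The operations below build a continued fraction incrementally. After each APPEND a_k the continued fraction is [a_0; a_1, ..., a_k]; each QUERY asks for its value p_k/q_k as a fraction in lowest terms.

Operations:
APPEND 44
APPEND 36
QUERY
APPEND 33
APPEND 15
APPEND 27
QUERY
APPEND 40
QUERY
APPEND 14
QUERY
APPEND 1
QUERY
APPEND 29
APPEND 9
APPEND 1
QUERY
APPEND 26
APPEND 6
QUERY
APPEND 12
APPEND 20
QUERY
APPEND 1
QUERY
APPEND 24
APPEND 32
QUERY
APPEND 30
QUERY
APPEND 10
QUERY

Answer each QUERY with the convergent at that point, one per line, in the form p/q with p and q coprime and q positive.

1585/36
21296489/483706
852646380/19366111
11958345809/271609260
12810992189/290975371
3847582185089/87389925561
624855033453767/14192298496329
152660087899920107/3467360299517849
160261849543243424/3640018699568925
128126485111551636480/2910129909553074493
3847793497823486856683/87394725095681406839
38606061463346420203310/876857380866367142883

APPEND 44: p_0 = 44·1 + 0 = 44, q_0 = 44·0 + 1 = 1 → 44/1
APPEND 36: p_1 = 36·44 + 1 = 1585, q_1 = 36·1 + 0 = 36 → 1585/36
APPEND 33: p_2 = 33·1585 + 44 = 52349, q_2 = 33·36 + 1 = 1189 → 52349/1189
APPEND 15: p_3 = 15·52349 + 1585 = 786820, q_3 = 15·1189 + 36 = 17871 → 786820/17871
APPEND 27: p_4 = 27·786820 + 52349 = 21296489, q_4 = 27·17871 + 1189 = 483706 → 21296489/483706
APPEND 40: p_5 = 40·21296489 + 786820 = 852646380, q_5 = 40·483706 + 17871 = 19366111 → 852646380/19366111
APPEND 14: p_6 = 14·852646380 + 21296489 = 11958345809, q_6 = 14·19366111 + 483706 = 271609260 → 11958345809/271609260
APPEND 1: p_7 = 1·11958345809 + 852646380 = 12810992189, q_7 = 1·271609260 + 19366111 = 290975371 → 12810992189/290975371
APPEND 29: p_8 = 29·12810992189 + 11958345809 = 383477119290, q_8 = 29·290975371 + 271609260 = 8709895019 → 383477119290/8709895019
APPEND 9: p_9 = 9·383477119290 + 12810992189 = 3464105065799, q_9 = 9·8709895019 + 290975371 = 78680030542 → 3464105065799/78680030542
APPEND 1: p_10 = 1·3464105065799 + 383477119290 = 3847582185089, q_10 = 1·78680030542 + 8709895019 = 87389925561 → 3847582185089/87389925561
APPEND 26: p_11 = 26·3847582185089 + 3464105065799 = 103501241878113, q_11 = 26·87389925561 + 78680030542 = 2350818095128 → 103501241878113/2350818095128
APPEND 6: p_12 = 6·103501241878113 + 3847582185089 = 624855033453767, q_12 = 6·2350818095128 + 87389925561 = 14192298496329 → 624855033453767/14192298496329
APPEND 12: p_13 = 12·624855033453767 + 103501241878113 = 7601761643323317, q_13 = 12·14192298496329 + 2350818095128 = 172658400051076 → 7601761643323317/172658400051076
APPEND 20: p_14 = 20·7601761643323317 + 624855033453767 = 152660087899920107, q_14 = 20·172658400051076 + 14192298496329 = 3467360299517849 → 152660087899920107/3467360299517849
APPEND 1: p_15 = 1·152660087899920107 + 7601761643323317 = 160261849543243424, q_15 = 1·3467360299517849 + 172658400051076 = 3640018699568925 → 160261849543243424/3640018699568925
APPEND 24: p_16 = 24·160261849543243424 + 152660087899920107 = 3998944476937762283, q_16 = 24·3640018699568925 + 3467360299517849 = 90827809089172049 → 3998944476937762283/90827809089172049
APPEND 32: p_17 = 32·3998944476937762283 + 160261849543243424 = 128126485111551636480, q_17 = 32·90827809089172049 + 3640018699568925 = 2910129909553074493 → 128126485111551636480/2910129909553074493
APPEND 30: p_18 = 30·128126485111551636480 + 3998944476937762283 = 3847793497823486856683, q_18 = 30·2910129909553074493 + 90827809089172049 = 87394725095681406839 → 3847793497823486856683/87394725095681406839
APPEND 10: p_19 = 10·3847793497823486856683 + 128126485111551636480 = 38606061463346420203310, q_19 = 10·87394725095681406839 + 2910129909553074493 = 876857380866367142883 → 38606061463346420203310/876857380866367142883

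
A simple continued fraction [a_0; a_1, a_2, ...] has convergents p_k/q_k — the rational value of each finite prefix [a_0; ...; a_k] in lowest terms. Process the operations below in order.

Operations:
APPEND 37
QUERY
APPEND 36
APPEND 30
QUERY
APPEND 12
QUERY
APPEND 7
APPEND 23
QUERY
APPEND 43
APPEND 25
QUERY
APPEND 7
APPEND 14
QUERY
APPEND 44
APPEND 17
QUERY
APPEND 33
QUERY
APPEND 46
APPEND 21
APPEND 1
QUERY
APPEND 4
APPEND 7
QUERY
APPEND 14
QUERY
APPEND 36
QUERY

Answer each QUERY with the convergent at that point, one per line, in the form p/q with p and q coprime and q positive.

37/1
40027/1081
481657/13008
78949055/2132159
85034473830/2296506509
8465988003044/228638994027
6351201886422573/171525450975352
209962764363616646/5670416165244341
212832006741844959004/5747905135313975177
7594299774168129006121/205097510187937601106
107374692233700418092425/2899843657638644076331
3873083220187383180333421/104599469185179124349022

APPEND 37: p_0 = 37·1 + 0 = 37, q_0 = 37·0 + 1 = 1 → 37/1
APPEND 36: p_1 = 36·37 + 1 = 1333, q_1 = 36·1 + 0 = 36 → 1333/36
APPEND 30: p_2 = 30·1333 + 37 = 40027, q_2 = 30·36 + 1 = 1081 → 40027/1081
APPEND 12: p_3 = 12·40027 + 1333 = 481657, q_3 = 12·1081 + 36 = 13008 → 481657/13008
APPEND 7: p_4 = 7·481657 + 40027 = 3411626, q_4 = 7·13008 + 1081 = 92137 → 3411626/92137
APPEND 23: p_5 = 23·3411626 + 481657 = 78949055, q_5 = 23·92137 + 13008 = 2132159 → 78949055/2132159
APPEND 43: p_6 = 43·78949055 + 3411626 = 3398220991, q_6 = 43·2132159 + 92137 = 91774974 → 3398220991/91774974
APPEND 25: p_7 = 25·3398220991 + 78949055 = 85034473830, q_7 = 25·91774974 + 2132159 = 2296506509 → 85034473830/2296506509
APPEND 7: p_8 = 7·85034473830 + 3398220991 = 598639537801, q_8 = 7·2296506509 + 91774974 = 16167320537 → 598639537801/16167320537
APPEND 14: p_9 = 14·598639537801 + 85034473830 = 8465988003044, q_9 = 14·16167320537 + 2296506509 = 228638994027 → 8465988003044/228638994027
APPEND 44: p_10 = 44·8465988003044 + 598639537801 = 373102111671737, q_10 = 44·228638994027 + 16167320537 = 10076283057725 → 373102111671737/10076283057725
APPEND 17: p_11 = 17·373102111671737 + 8465988003044 = 6351201886422573, q_11 = 17·10076283057725 + 228638994027 = 171525450975352 → 6351201886422573/171525450975352
APPEND 33: p_12 = 33·6351201886422573 + 373102111671737 = 209962764363616646, q_12 = 33·171525450975352 + 10076283057725 = 5670416165244341 → 209962764363616646/5670416165244341
APPEND 46: p_13 = 46·209962764363616646 + 6351201886422573 = 9664638362612788289, q_13 = 46·5670416165244341 + 171525450975352 = 261010669052215038 → 9664638362612788289/261010669052215038
APPEND 21: p_14 = 21·9664638362612788289 + 209962764363616646 = 203167368379232170715, q_14 = 21·261010669052215038 + 5670416165244341 = 5486894466261760139 → 203167368379232170715/5486894466261760139
APPEND 1: p_15 = 1·203167368379232170715 + 9664638362612788289 = 212832006741844959004, q_15 = 1·5486894466261760139 + 261010669052215038 = 5747905135313975177 → 212832006741844959004/5747905135313975177
APPEND 4: p_16 = 4·212832006741844959004 + 203167368379232170715 = 1054495395346612006731, q_16 = 4·5747905135313975177 + 5486894466261760139 = 28478515007517660847 → 1054495395346612006731/28478515007517660847
APPEND 7: p_17 = 7·1054495395346612006731 + 212832006741844959004 = 7594299774168129006121, q_17 = 7·28478515007517660847 + 5747905135313975177 = 205097510187937601106 → 7594299774168129006121/205097510187937601106
APPEND 14: p_18 = 14·7594299774168129006121 + 1054495395346612006731 = 107374692233700418092425, q_18 = 14·205097510187937601106 + 28478515007517660847 = 2899843657638644076331 → 107374692233700418092425/2899843657638644076331
APPEND 36: p_19 = 36·107374692233700418092425 + 7594299774168129006121 = 3873083220187383180333421, q_19 = 36·2899843657638644076331 + 205097510187937601106 = 104599469185179124349022 → 3873083220187383180333421/104599469185179124349022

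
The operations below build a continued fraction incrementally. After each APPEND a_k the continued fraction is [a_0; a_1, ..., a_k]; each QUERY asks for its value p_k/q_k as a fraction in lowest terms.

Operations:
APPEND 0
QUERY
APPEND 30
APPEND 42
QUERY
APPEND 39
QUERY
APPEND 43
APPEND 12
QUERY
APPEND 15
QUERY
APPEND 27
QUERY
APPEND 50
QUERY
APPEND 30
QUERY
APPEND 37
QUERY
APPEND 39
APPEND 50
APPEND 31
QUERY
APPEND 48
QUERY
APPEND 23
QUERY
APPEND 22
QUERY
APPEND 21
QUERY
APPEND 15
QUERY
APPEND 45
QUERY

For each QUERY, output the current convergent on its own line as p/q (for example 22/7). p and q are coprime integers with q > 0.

0/1
42/1261
1639/49209
847867/25456185
12788524/383960023
346138015/10392376806
17319689274/520002800323
519936816235/15610476386496
19254981889969/578107629100675
1166117925982904365/35011285562048306296
56011252913687550789/1681670375486513443933
1289424934940796572512/38713429921751857516755
28423359821611212146053/853377128654027378812543
598179981188776251639625/17959633131656326812580158
9001123077653254986740428/270247874103498929567514913
405648718475585250654958885/12179113967789108157350751243

APPEND 0: p_0 = 0·1 + 0 = 0, q_0 = 0·0 + 1 = 1 → 0/1
APPEND 30: p_1 = 30·0 + 1 = 1, q_1 = 30·1 + 0 = 30 → 1/30
APPEND 42: p_2 = 42·1 + 0 = 42, q_2 = 42·30 + 1 = 1261 → 42/1261
APPEND 39: p_3 = 39·42 + 1 = 1639, q_3 = 39·1261 + 30 = 49209 → 1639/49209
APPEND 43: p_4 = 43·1639 + 42 = 70519, q_4 = 43·49209 + 1261 = 2117248 → 70519/2117248
APPEND 12: p_5 = 12·70519 + 1639 = 847867, q_5 = 12·2117248 + 49209 = 25456185 → 847867/25456185
APPEND 15: p_6 = 15·847867 + 70519 = 12788524, q_6 = 15·25456185 + 2117248 = 383960023 → 12788524/383960023
APPEND 27: p_7 = 27·12788524 + 847867 = 346138015, q_7 = 27·383960023 + 25456185 = 10392376806 → 346138015/10392376806
APPEND 50: p_8 = 50·346138015 + 12788524 = 17319689274, q_8 = 50·10392376806 + 383960023 = 520002800323 → 17319689274/520002800323
APPEND 30: p_9 = 30·17319689274 + 346138015 = 519936816235, q_9 = 30·520002800323 + 10392376806 = 15610476386496 → 519936816235/15610476386496
APPEND 37: p_10 = 37·519936816235 + 17319689274 = 19254981889969, q_10 = 37·15610476386496 + 520002800323 = 578107629100675 → 19254981889969/578107629100675
APPEND 39: p_11 = 39·19254981889969 + 519936816235 = 751464230525026, q_11 = 39·578107629100675 + 15610476386496 = 22561808011312821 → 751464230525026/22561808011312821
APPEND 50: p_12 = 50·751464230525026 + 19254981889969 = 37592466508141269, q_12 = 50·22561808011312821 + 578107629100675 = 1128668508194741725 → 37592466508141269/1128668508194741725
APPEND 31: p_13 = 31·37592466508141269 + 751464230525026 = 1166117925982904365, q_13 = 31·1128668508194741725 + 22561808011312821 = 35011285562048306296 → 1166117925982904365/35011285562048306296
APPEND 48: p_14 = 48·1166117925982904365 + 37592466508141269 = 56011252913687550789, q_14 = 48·35011285562048306296 + 1128668508194741725 = 1681670375486513443933 → 56011252913687550789/1681670375486513443933
APPEND 23: p_15 = 23·56011252913687550789 + 1166117925982904365 = 1289424934940796572512, q_15 = 23·1681670375486513443933 + 35011285562048306296 = 38713429921751857516755 → 1289424934940796572512/38713429921751857516755
APPEND 22: p_16 = 22·1289424934940796572512 + 56011252913687550789 = 28423359821611212146053, q_16 = 22·38713429921751857516755 + 1681670375486513443933 = 853377128654027378812543 → 28423359821611212146053/853377128654027378812543
APPEND 21: p_17 = 21·28423359821611212146053 + 1289424934940796572512 = 598179981188776251639625, q_17 = 21·853377128654027378812543 + 38713429921751857516755 = 17959633131656326812580158 → 598179981188776251639625/17959633131656326812580158
APPEND 15: p_18 = 15·598179981188776251639625 + 28423359821611212146053 = 9001123077653254986740428, q_18 = 15·17959633131656326812580158 + 853377128654027378812543 = 270247874103498929567514913 → 9001123077653254986740428/270247874103498929567514913
APPEND 45: p_19 = 45·9001123077653254986740428 + 598179981188776251639625 = 405648718475585250654958885, q_19 = 45·270247874103498929567514913 + 17959633131656326812580158 = 12179113967789108157350751243 → 405648718475585250654958885/12179113967789108157350751243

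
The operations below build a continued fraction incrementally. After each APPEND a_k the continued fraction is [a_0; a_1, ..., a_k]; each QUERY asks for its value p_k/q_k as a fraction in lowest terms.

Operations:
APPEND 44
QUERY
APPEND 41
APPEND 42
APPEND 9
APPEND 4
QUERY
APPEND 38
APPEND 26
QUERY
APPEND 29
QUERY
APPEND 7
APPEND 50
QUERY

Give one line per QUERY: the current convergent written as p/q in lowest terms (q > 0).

44/1
2813818/63915
2800662768/63616183
81326829847/1847313625
28685750414697/651587891525

APPEND 44: p_0 = 44·1 + 0 = 44, q_0 = 44·0 + 1 = 1 → 44/1
APPEND 41: p_1 = 41·44 + 1 = 1805, q_1 = 41·1 + 0 = 41 → 1805/41
APPEND 42: p_2 = 42·1805 + 44 = 75854, q_2 = 42·41 + 1 = 1723 → 75854/1723
APPEND 9: p_3 = 9·75854 + 1805 = 684491, q_3 = 9·1723 + 41 = 15548 → 684491/15548
APPEND 4: p_4 = 4·684491 + 75854 = 2813818, q_4 = 4·15548 + 1723 = 63915 → 2813818/63915
APPEND 38: p_5 = 38·2813818 + 684491 = 107609575, q_5 = 38·63915 + 15548 = 2444318 → 107609575/2444318
APPEND 26: p_6 = 26·107609575 + 2813818 = 2800662768, q_6 = 26·2444318 + 63915 = 63616183 → 2800662768/63616183
APPEND 29: p_7 = 29·2800662768 + 107609575 = 81326829847, q_7 = 29·63616183 + 2444318 = 1847313625 → 81326829847/1847313625
APPEND 7: p_8 = 7·81326829847 + 2800662768 = 572088471697, q_8 = 7·1847313625 + 63616183 = 12994811558 → 572088471697/12994811558
APPEND 50: p_9 = 50·572088471697 + 81326829847 = 28685750414697, q_9 = 50·12994811558 + 1847313625 = 651587891525 → 28685750414697/651587891525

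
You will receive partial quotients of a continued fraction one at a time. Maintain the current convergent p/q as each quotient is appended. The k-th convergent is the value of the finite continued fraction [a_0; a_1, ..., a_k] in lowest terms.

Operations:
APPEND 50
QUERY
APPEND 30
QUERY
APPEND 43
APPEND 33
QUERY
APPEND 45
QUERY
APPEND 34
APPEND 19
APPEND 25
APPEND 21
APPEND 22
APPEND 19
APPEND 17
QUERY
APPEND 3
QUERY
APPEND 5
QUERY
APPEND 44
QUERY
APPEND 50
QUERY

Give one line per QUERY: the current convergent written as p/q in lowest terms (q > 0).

50/1
1501/30
2133070/42633
96052743/1919776
234709339266311378/4691061831511903
717891938246051029/14348280648666646
3824169030496566523/76432465074845133
168981329280094978041/3377376743941852498
8452890633035245468573/168945269662167470033

APPEND 50: p_0 = 50·1 + 0 = 50, q_0 = 50·0 + 1 = 1 → 50/1
APPEND 30: p_1 = 30·50 + 1 = 1501, q_1 = 30·1 + 0 = 30 → 1501/30
APPEND 43: p_2 = 43·1501 + 50 = 64593, q_2 = 43·30 + 1 = 1291 → 64593/1291
APPEND 33: p_3 = 33·64593 + 1501 = 2133070, q_3 = 33·1291 + 30 = 42633 → 2133070/42633
APPEND 45: p_4 = 45·2133070 + 64593 = 96052743, q_4 = 45·42633 + 1291 = 1919776 → 96052743/1919776
APPEND 34: p_5 = 34·96052743 + 2133070 = 3267926332, q_5 = 34·1919776 + 42633 = 65315017 → 3267926332/65315017
APPEND 19: p_6 = 19·3267926332 + 96052743 = 62186653051, q_6 = 19·65315017 + 1919776 = 1242905099 → 62186653051/1242905099
APPEND 25: p_7 = 25·62186653051 + 3267926332 = 1557934252607, q_7 = 25·1242905099 + 65315017 = 31137942492 → 1557934252607/31137942492
APPEND 21: p_8 = 21·1557934252607 + 62186653051 = 32778805957798, q_8 = 21·31137942492 + 1242905099 = 655139697431 → 32778805957798/655139697431
APPEND 22: p_9 = 22·32778805957798 + 1557934252607 = 722691665324163, q_9 = 22·655139697431 + 31137942492 = 14444211285974 → 722691665324163/14444211285974
APPEND 19: p_10 = 19·722691665324163 + 32778805957798 = 13763920447116895, q_10 = 19·14444211285974 + 655139697431 = 275095154130937 → 13763920447116895/275095154130937
APPEND 17: p_11 = 17·13763920447116895 + 722691665324163 = 234709339266311378, q_11 = 17·275095154130937 + 14444211285974 = 4691061831511903 → 234709339266311378/4691061831511903
APPEND 3: p_12 = 3·234709339266311378 + 13763920447116895 = 717891938246051029, q_12 = 3·4691061831511903 + 275095154130937 = 14348280648666646 → 717891938246051029/14348280648666646
APPEND 5: p_13 = 5·717891938246051029 + 234709339266311378 = 3824169030496566523, q_13 = 5·14348280648666646 + 4691061831511903 = 76432465074845133 → 3824169030496566523/76432465074845133
APPEND 44: p_14 = 44·3824169030496566523 + 717891938246051029 = 168981329280094978041, q_14 = 44·76432465074845133 + 14348280648666646 = 3377376743941852498 → 168981329280094978041/3377376743941852498
APPEND 50: p_15 = 50·168981329280094978041 + 3824169030496566523 = 8452890633035245468573, q_15 = 50·3377376743941852498 + 76432465074845133 = 168945269662167470033 → 8452890633035245468573/168945269662167470033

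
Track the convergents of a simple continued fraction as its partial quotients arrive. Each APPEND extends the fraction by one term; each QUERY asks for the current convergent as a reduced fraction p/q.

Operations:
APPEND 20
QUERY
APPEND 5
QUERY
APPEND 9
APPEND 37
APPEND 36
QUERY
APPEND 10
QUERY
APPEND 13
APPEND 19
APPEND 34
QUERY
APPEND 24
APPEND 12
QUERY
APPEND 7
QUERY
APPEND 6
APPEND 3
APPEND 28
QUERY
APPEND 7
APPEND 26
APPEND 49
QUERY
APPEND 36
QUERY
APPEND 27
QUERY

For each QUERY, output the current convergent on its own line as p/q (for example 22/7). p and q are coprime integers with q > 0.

20/1
101/5
1241993/61498
12454404/616687
105981011251/5247710921
30665859732247/1518437738225
217207674685812/10755163336517
119464327058207851/5915345082795271
1077452023853096895349/53350658629180596904
38810244523091494175691/1921711650289484844085
1048954054147323439639006/51939565216445271387199

APPEND 20: p_0 = 20·1 + 0 = 20, q_0 = 20·0 + 1 = 1 → 20/1
APPEND 5: p_1 = 5·20 + 1 = 101, q_1 = 5·1 + 0 = 5 → 101/5
APPEND 9: p_2 = 9·101 + 20 = 929, q_2 = 9·5 + 1 = 46 → 929/46
APPEND 37: p_3 = 37·929 + 101 = 34474, q_3 = 37·46 + 5 = 1707 → 34474/1707
APPEND 36: p_4 = 36·34474 + 929 = 1241993, q_4 = 36·1707 + 46 = 61498 → 1241993/61498
APPEND 10: p_5 = 10·1241993 + 34474 = 12454404, q_5 = 10·61498 + 1707 = 616687 → 12454404/616687
APPEND 13: p_6 = 13·12454404 + 1241993 = 163149245, q_6 = 13·616687 + 61498 = 8078429 → 163149245/8078429
APPEND 19: p_7 = 19·163149245 + 12454404 = 3112290059, q_7 = 19·8078429 + 616687 = 154106838 → 3112290059/154106838
APPEND 34: p_8 = 34·3112290059 + 163149245 = 105981011251, q_8 = 34·154106838 + 8078429 = 5247710921 → 105981011251/5247710921
APPEND 24: p_9 = 24·105981011251 + 3112290059 = 2546656560083, q_9 = 24·5247710921 + 154106838 = 126099168942 → 2546656560083/126099168942
APPEND 12: p_10 = 12·2546656560083 + 105981011251 = 30665859732247, q_10 = 12·126099168942 + 5247710921 = 1518437738225 → 30665859732247/1518437738225
APPEND 7: p_11 = 7·30665859732247 + 2546656560083 = 217207674685812, q_11 = 7·1518437738225 + 126099168942 = 10755163336517 → 217207674685812/10755163336517
APPEND 6: p_12 = 6·217207674685812 + 30665859732247 = 1333911907847119, q_12 = 6·10755163336517 + 1518437738225 = 66049417757327 → 1333911907847119/66049417757327
APPEND 3: p_13 = 3·1333911907847119 + 217207674685812 = 4218943398227169, q_13 = 3·66049417757327 + 10755163336517 = 208903416608498 → 4218943398227169/208903416608498
APPEND 28: p_14 = 28·4218943398227169 + 1333911907847119 = 119464327058207851, q_14 = 28·208903416608498 + 66049417757327 = 5915345082795271 → 119464327058207851/5915345082795271
APPEND 7: p_15 = 7·119464327058207851 + 4218943398227169 = 840469232805682126, q_15 = 7·5915345082795271 + 208903416608498 = 41616318996175395 → 840469232805682126/41616318996175395
APPEND 26: p_16 = 26·840469232805682126 + 119464327058207851 = 21971664380005943127, q_16 = 26·41616318996175395 + 5915345082795271 = 1087939638983355541 → 21971664380005943127/1087939638983355541
APPEND 49: p_17 = 49·21971664380005943127 + 840469232805682126 = 1077452023853096895349, q_17 = 49·1087939638983355541 + 41616318996175395 = 53350658629180596904 → 1077452023853096895349/53350658629180596904
APPEND 36: p_18 = 36·1077452023853096895349 + 21971664380005943127 = 38810244523091494175691, q_18 = 36·53350658629180596904 + 1087939638983355541 = 1921711650289484844085 → 38810244523091494175691/1921711650289484844085
APPEND 27: p_19 = 27·38810244523091494175691 + 1077452023853096895349 = 1048954054147323439639006, q_19 = 27·1921711650289484844085 + 53350658629180596904 = 51939565216445271387199 → 1048954054147323439639006/51939565216445271387199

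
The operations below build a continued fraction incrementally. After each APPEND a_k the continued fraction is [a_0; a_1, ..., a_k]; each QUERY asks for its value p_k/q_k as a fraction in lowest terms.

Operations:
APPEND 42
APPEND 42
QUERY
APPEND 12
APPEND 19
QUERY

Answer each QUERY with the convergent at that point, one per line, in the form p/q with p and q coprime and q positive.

APPEND 42: p_0 = 42·1 + 0 = 42, q_0 = 42·0 + 1 = 1 → 42/1
APPEND 42: p_1 = 42·42 + 1 = 1765, q_1 = 42·1 + 0 = 42 → 1765/42
APPEND 12: p_2 = 12·1765 + 42 = 21222, q_2 = 12·42 + 1 = 505 → 21222/505
APPEND 19: p_3 = 19·21222 + 1765 = 404983, q_3 = 19·505 + 42 = 9637 → 404983/9637

1765/42
404983/9637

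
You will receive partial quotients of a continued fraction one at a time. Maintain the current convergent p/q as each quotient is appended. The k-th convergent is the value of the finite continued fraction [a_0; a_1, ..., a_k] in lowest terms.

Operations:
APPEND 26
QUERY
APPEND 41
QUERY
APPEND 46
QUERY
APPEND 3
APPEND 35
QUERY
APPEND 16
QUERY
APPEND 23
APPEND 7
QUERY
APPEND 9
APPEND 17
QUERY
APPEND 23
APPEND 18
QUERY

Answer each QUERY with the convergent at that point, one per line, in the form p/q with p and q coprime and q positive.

26/1
1067/41
49108/1887
5242793/201457
84033079/3229014
13650058349/524510467
2135055047116/82040581161
888294038070658/34133152315491

APPEND 26: p_0 = 26·1 + 0 = 26, q_0 = 26·0 + 1 = 1 → 26/1
APPEND 41: p_1 = 41·26 + 1 = 1067, q_1 = 41·1 + 0 = 41 → 1067/41
APPEND 46: p_2 = 46·1067 + 26 = 49108, q_2 = 46·41 + 1 = 1887 → 49108/1887
APPEND 3: p_3 = 3·49108 + 1067 = 148391, q_3 = 3·1887 + 41 = 5702 → 148391/5702
APPEND 35: p_4 = 35·148391 + 49108 = 5242793, q_4 = 35·5702 + 1887 = 201457 → 5242793/201457
APPEND 16: p_5 = 16·5242793 + 148391 = 84033079, q_5 = 16·201457 + 5702 = 3229014 → 84033079/3229014
APPEND 23: p_6 = 23·84033079 + 5242793 = 1938003610, q_6 = 23·3229014 + 201457 = 74468779 → 1938003610/74468779
APPEND 7: p_7 = 7·1938003610 + 84033079 = 13650058349, q_7 = 7·74468779 + 3229014 = 524510467 → 13650058349/524510467
APPEND 9: p_8 = 9·13650058349 + 1938003610 = 124788528751, q_8 = 9·524510467 + 74468779 = 4795062982 → 124788528751/4795062982
APPEND 17: p_9 = 17·124788528751 + 13650058349 = 2135055047116, q_9 = 17·4795062982 + 524510467 = 82040581161 → 2135055047116/82040581161
APPEND 23: p_10 = 23·2135055047116 + 124788528751 = 49231054612419, q_10 = 23·82040581161 + 4795062982 = 1891728429685 → 49231054612419/1891728429685
APPEND 18: p_11 = 18·49231054612419 + 2135055047116 = 888294038070658, q_11 = 18·1891728429685 + 82040581161 = 34133152315491 → 888294038070658/34133152315491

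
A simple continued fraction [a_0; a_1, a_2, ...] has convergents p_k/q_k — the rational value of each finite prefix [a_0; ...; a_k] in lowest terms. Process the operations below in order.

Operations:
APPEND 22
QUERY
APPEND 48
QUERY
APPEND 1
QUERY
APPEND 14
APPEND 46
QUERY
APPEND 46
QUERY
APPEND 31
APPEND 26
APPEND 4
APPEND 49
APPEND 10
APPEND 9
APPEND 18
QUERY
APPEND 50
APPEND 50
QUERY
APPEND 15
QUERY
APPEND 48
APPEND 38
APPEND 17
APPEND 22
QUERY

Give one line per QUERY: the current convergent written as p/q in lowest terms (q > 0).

APPEND 22: p_0 = 22·1 + 0 = 22, q_0 = 22·0 + 1 = 1 → 22/1
APPEND 48: p_1 = 48·22 + 1 = 1057, q_1 = 48·1 + 0 = 48 → 1057/48
APPEND 1: p_2 = 1·1057 + 22 = 1079, q_2 = 1·48 + 1 = 49 → 1079/49
APPEND 14: p_3 = 14·1079 + 1057 = 16163, q_3 = 14·49 + 48 = 734 → 16163/734
APPEND 46: p_4 = 46·16163 + 1079 = 744577, q_4 = 46·734 + 49 = 33813 → 744577/33813
APPEND 46: p_5 = 46·744577 + 16163 = 34266705, q_5 = 46·33813 + 734 = 1556132 → 34266705/1556132
APPEND 31: p_6 = 31·34266705 + 744577 = 1063012432, q_6 = 31·1556132 + 33813 = 48273905 → 1063012432/48273905
APPEND 26: p_7 = 26·1063012432 + 34266705 = 27672589937, q_7 = 26·48273905 + 1556132 = 1256677662 → 27672589937/1256677662
APPEND 4: p_8 = 4·27672589937 + 1063012432 = 111753372180, q_8 = 4·1256677662 + 48273905 = 5074984553 → 111753372180/5074984553
APPEND 49: p_9 = 49·111753372180 + 27672589937 = 5503587826757, q_9 = 49·5074984553 + 1256677662 = 249930920759 → 5503587826757/249930920759
APPEND 10: p_10 = 10·5503587826757 + 111753372180 = 55147631639750, q_10 = 10·249930920759 + 5074984553 = 2504384192143 → 55147631639750/2504384192143
APPEND 9: p_11 = 9·55147631639750 + 5503587826757 = 501832272584507, q_11 = 9·2504384192143 + 249930920759 = 22789388650046 → 501832272584507/22789388650046
APPEND 18: p_12 = 18·501832272584507 + 55147631639750 = 9088128538160876, q_12 = 18·22789388650046 + 2504384192143 = 412713379892971 → 9088128538160876/412713379892971
APPEND 50: p_13 = 50·9088128538160876 + 501832272584507 = 454908259180628307, q_13 = 50·412713379892971 + 22789388650046 = 20658458383298596 → 454908259180628307/20658458383298596
APPEND 50: p_14 = 50·454908259180628307 + 9088128538160876 = 22754501087569576226, q_14 = 50·20658458383298596 + 412713379892971 = 1033335632544822771 → 22754501087569576226/1033335632544822771
APPEND 15: p_15 = 15·22754501087569576226 + 454908259180628307 = 341772424572724271697, q_15 = 15·1033335632544822771 + 20658458383298596 = 15520692946555640161 → 341772424572724271697/15520692946555640161
APPEND 48: p_16 = 48·341772424572724271697 + 22754501087569576226 = 16427830880578334617682, q_16 = 48·15520692946555640161 + 1033335632544822771 = 746026597067215550499 → 16427830880578334617682/746026597067215550499
APPEND 38: p_17 = 38·16427830880578334617682 + 341772424572724271697 = 624599345886549439743613, q_17 = 38·746026597067215550499 + 15520692946555640161 = 28364531381500746559123 → 624599345886549439743613/28364531381500746559123
APPEND 17: p_18 = 17·624599345886549439743613 + 16427830880578334617682 = 10634616710951918810259103, q_18 = 17·28364531381500746559123 + 746026597067215550499 = 482943060082579907055590 → 10634616710951918810259103/482943060082579907055590
APPEND 22: p_19 = 22·10634616710951918810259103 + 624599345886549439743613 = 234586166986828763265443879, q_19 = 22·482943060082579907055590 + 28364531381500746559123 = 10653111853198258701782103 → 234586166986828763265443879/10653111853198258701782103

22/1
1057/48
1079/49
744577/33813
34266705/1556132
9088128538160876/412713379892971
22754501087569576226/1033335632544822771
341772424572724271697/15520692946555640161
234586166986828763265443879/10653111853198258701782103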